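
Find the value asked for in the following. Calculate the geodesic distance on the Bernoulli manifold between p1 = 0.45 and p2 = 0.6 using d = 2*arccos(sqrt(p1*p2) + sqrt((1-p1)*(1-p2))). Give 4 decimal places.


Geodesic distance on Bernoulli manifold:
d(p1,p2) = 2*arccos(sqrt(p1*p2) + sqrt((1-p1)*(1-p2))).
sqrt(p1*p2) = sqrt(0.45*0.6) = 0.519615.
sqrt((1-p1)*(1-p2)) = sqrt(0.55*0.4) = 0.469042.
arg = 0.519615 + 0.469042 = 0.988657.
d = 2*arccos(0.988657) = 0.3015

0.3015


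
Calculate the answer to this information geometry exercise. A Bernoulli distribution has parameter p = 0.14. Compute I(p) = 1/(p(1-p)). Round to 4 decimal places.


For Bernoulli(p), Fisher information is I(p) = 1/(p*(1-p)).
p = 0.14, 1-p = 0.86.
p*(1-p) = 0.1204.
I(p) = 1/0.1204 = 8.3056

8.3056


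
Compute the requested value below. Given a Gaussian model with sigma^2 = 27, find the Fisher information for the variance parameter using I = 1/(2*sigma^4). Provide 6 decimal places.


Fisher information for variance: I(sigma^2) = 1/(2*sigma^4).
sigma^2 = 27, so sigma^4 = 729.
I = 1/(2*729) = 1/1458 = 0.000686

0.000686


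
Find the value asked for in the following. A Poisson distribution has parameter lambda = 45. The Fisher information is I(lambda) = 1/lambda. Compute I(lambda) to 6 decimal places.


Fisher information for Poisson: I(lambda) = 1/lambda.
lambda = 45.
I(lambda) = 1/45 = 0.022222

0.022222


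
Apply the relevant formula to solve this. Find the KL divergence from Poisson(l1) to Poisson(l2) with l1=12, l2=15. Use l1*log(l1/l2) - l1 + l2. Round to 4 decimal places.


KL divergence for Poisson:
KL = l1*log(l1/l2) - l1 + l2.
l1 = 12, l2 = 15.
log(12/15) = -0.223144.
l1*log(l1/l2) = 12 * -0.223144 = -2.677723.
KL = -2.677723 - 12 + 15 = 0.3223

0.3223


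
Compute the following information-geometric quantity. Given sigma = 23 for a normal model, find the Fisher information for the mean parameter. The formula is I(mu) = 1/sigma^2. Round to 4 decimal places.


The Fisher information for the mean of a normal distribution is I(mu) = 1/sigma^2.
sigma = 23, so sigma^2 = 529.
I(mu) = 1/529 = 0.0019

0.0019


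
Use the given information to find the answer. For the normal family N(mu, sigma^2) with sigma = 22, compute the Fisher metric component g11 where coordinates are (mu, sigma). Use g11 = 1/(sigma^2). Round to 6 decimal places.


For the 2-parameter normal family, the Fisher metric has:
  g11 = 1/sigma^2, g22 = 2/sigma^2.
sigma = 22, sigma^2 = 484.
g11 = 0.002066

0.002066


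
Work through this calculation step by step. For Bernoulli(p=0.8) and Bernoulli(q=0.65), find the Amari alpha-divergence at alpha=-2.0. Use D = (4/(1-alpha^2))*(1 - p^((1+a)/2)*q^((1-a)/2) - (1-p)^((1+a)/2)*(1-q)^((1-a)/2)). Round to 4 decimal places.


Amari alpha-divergence:
D = (4/(1-alpha^2))*(1 - p^((1+a)/2)*q^((1-a)/2) - (1-p)^((1+a)/2)*(1-q)^((1-a)/2)).
alpha = -2.0, p = 0.8, q = 0.65.
e1 = (1+alpha)/2 = -0.5, e2 = (1-alpha)/2 = 1.5.
t1 = p^e1 * q^e2 = 0.8^-0.5 * 0.65^1.5 = 0.585902.
t2 = (1-p)^e1 * (1-q)^e2 = 0.2^-0.5 * 0.35^1.5 = 0.463006.
4/(1-alpha^2) = -1.333333.
D = -1.333333*(1 - 0.585902 - 0.463006) = 0.0652

0.0652


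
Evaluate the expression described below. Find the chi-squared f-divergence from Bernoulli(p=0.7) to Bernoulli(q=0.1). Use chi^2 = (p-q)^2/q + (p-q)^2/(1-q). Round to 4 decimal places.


Chi-squared divergence between Bernoulli distributions:
chi^2 = (p-q)^2/q + (p-q)^2/(1-q).
p = 0.7, q = 0.1, p-q = 0.6.
(p-q)^2 = 0.36.
term1 = 0.36/0.1 = 3.6.
term2 = 0.36/0.9 = 0.4.
chi^2 = 3.6 + 0.4 = 4.0000

4.0000


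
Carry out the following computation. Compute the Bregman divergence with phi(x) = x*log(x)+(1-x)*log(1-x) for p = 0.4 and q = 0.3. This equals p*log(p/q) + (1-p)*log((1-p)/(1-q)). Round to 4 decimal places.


Bregman divergence with negative entropy generator:
D = p*log(p/q) + (1-p)*log((1-p)/(1-q)).
p = 0.4, q = 0.3.
p*log(p/q) = 0.4*log(0.4/0.3) = 0.115073.
(1-p)*log((1-p)/(1-q)) = 0.6*log(0.6/0.7) = -0.09249.
D = 0.115073 + -0.09249 = 0.0226

0.0226


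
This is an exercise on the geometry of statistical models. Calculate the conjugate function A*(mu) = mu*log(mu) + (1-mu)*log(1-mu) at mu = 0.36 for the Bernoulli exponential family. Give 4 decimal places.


Legendre transform for Bernoulli:
A*(mu) = mu*log(mu) + (1-mu)*log(1-mu).
mu = 0.36, 1-mu = 0.64.
mu*log(mu) = 0.36*log(0.36) = -0.367794.
(1-mu)*log(1-mu) = 0.64*log(0.64) = -0.285624.
A* = -0.367794 + -0.285624 = -0.6534

-0.6534


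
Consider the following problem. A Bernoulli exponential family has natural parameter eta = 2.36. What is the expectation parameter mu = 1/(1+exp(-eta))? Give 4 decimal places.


Dual coordinate (expectation parameter) for Bernoulli:
mu = 1/(1+exp(-eta)).
eta = 2.36.
exp(-eta) = exp(-2.36) = 0.09442.
mu = 1/(1+0.09442) = 0.9137

0.9137


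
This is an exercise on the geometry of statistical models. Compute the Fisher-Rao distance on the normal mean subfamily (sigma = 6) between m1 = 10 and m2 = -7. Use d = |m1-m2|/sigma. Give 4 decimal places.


On the fixed-variance normal subfamily, geodesic distance = |m1-m2|/sigma.
|10 - -7| = 17.
sigma = 6.
d = 17/6 = 2.8333

2.8333


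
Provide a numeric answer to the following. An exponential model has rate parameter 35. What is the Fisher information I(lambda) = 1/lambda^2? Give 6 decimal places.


Fisher information for exponential: I(lambda) = 1/lambda^2.
lambda = 35, lambda^2 = 1225.
I = 1/1225 = 0.000816

0.000816


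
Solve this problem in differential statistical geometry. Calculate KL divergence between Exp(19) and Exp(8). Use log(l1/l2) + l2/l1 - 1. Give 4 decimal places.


KL divergence for exponential family:
KL = log(l1/l2) + l2/l1 - 1.
log(19/8) = 0.864997.
8/19 = 0.421053.
KL = 0.864997 + 0.421053 - 1 = 0.2861

0.2861


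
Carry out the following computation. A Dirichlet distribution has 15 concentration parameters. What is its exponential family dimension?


Exponential family dimension calculation:
Dirichlet with 15 components has 15 natural parameters.

15


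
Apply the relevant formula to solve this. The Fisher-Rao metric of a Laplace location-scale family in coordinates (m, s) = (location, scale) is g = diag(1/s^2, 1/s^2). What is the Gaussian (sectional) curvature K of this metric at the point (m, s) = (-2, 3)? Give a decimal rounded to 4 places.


The metric has the form g = (A dm^2 + B ds^2)/s^2 with A = 1, B = 1.
Substitute u = sqrt(A/B)*m: g = B*(du^2 + ds^2)/s^2, i.e. B times the
Poincare upper half-plane metric, which has constant Gaussian curvature -1.
Scaling a 2D metric by a constant c divides the Gaussian curvature by c,
so K = -1/B = -1/(1) = -1.0000 everywhere (the point (m, s) = (-2, 3) is irrelevant:
the curvature is constant).
The requested Gaussian curvature is K = -1.0000.

-1.0000


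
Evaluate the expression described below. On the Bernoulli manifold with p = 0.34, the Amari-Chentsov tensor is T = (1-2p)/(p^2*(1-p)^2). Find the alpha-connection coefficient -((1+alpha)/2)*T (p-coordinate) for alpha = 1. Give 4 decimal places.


Skewness (Amari-Chentsov) tensor: T = (1-2p)/(p^2*(1-p)^2).
p = 0.34, 1-2p = 0.32, p^2 = 0.1156, (1-p)^2 = 0.4356.
T = 0.32/(0.1156 * 0.4356) = 6.354835.
In the p-coordinate, Gamma^(alpha) = Gamma^(0) - (alpha/2)*T with Gamma^(0) = (1/2)*g'(p) = -T/2,
so Gamma^(alpha) = -((1+alpha)/2)*T.
alpha = 1, -(1+alpha)/2 = -1.0.
Gamma = -1.0 * 6.354835 = -6.3548

-6.3548


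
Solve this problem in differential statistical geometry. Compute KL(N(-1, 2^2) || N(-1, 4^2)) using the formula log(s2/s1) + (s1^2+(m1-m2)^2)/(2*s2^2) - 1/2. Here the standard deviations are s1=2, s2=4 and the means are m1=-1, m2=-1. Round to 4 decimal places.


KL divergence between normal distributions:
KL = log(s2/s1) + (s1^2 + (m1-m2)^2)/(2*s2^2) - 1/2.
log(4/2) = 0.693147.
(2^2 + (-1--1)^2)/(2*4^2) = (4 + 0)/32 = 0.125.
KL = 0.693147 + 0.125 - 0.5 = 0.3181

0.3181


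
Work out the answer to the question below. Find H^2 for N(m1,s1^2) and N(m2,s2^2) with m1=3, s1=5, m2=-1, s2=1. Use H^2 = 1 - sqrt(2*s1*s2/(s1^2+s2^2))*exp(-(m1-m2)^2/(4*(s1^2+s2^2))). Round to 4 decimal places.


Squared Hellinger distance for Gaussians:
H^2 = 1 - sqrt(2*s1*s2/(s1^2+s2^2)) * exp(-(m1-m2)^2/(4*(s1^2+s2^2))).
s1^2 = 25, s2^2 = 1, s1^2+s2^2 = 26.
sqrt(2*5*1/(26)) = 0.620174.
(m1-m2)^2 = (4)^2 = 16.
exp(-16/(4*26)) = exp(-0.153846) = 0.857404.
H^2 = 1 - 0.620174*0.857404 = 0.4683

0.4683


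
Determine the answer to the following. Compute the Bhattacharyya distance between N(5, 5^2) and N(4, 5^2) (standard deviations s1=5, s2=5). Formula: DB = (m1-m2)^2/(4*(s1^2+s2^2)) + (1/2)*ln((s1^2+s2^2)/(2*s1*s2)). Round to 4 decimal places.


Bhattacharyya distance between two Gaussians:
DB = (m1-m2)^2/(4*(s1^2+s2^2)) + (1/2)*ln((s1^2+s2^2)/(2*s1*s2)).
(m1-m2)^2 = (1)^2 = 1.
s1^2+s2^2 = 25 + 25 = 50.
term1 = 1/200 = 0.005.
term2 = 0.5*ln(50/50.0) = 0.0.
DB = 0.005 + 0.0 = 0.0050

0.0050


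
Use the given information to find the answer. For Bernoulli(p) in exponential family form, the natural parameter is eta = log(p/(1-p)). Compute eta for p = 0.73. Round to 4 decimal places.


Natural parameter for Bernoulli: eta = log(p/(1-p)).
p = 0.73, 1-p = 0.27.
p/(1-p) = 2.703704.
eta = log(2.703704) = 0.9946

0.9946


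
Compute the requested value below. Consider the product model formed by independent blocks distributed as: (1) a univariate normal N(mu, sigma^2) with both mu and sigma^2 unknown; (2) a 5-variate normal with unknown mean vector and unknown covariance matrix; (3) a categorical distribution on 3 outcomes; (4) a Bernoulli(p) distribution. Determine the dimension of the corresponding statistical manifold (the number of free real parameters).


The dimension of a statistical manifold equals the number of free
(independent) real parameters of the model. For a product of independent
blocks the parameter counts add.
- normal (mu, sigma^2): 2.
- 5-variate normal: 5 (mean) + 5*6/2 = 15 (symmetric covariance) = 20.
- categorical on 3 outcomes (probabilities sum to 1): 3-1 = 2.
- Bernoulli (p): 1.
Total = 2 + 20 + 2 + 1 = 25.
Dimension = 25

25


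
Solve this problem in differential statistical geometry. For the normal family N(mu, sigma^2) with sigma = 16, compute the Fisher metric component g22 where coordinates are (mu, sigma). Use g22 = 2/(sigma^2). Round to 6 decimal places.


For the 2-parameter normal family, the Fisher metric has:
  g11 = 1/sigma^2, g22 = 2/sigma^2.
sigma = 16, sigma^2 = 256.
g22 = 0.007813

0.007813


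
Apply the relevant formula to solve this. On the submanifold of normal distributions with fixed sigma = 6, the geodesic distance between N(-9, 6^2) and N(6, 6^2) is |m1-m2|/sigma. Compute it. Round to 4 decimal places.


On the fixed-variance normal subfamily, geodesic distance = |m1-m2|/sigma.
|-9 - 6| = 15.
sigma = 6.
d = 15/6 = 2.5000

2.5000


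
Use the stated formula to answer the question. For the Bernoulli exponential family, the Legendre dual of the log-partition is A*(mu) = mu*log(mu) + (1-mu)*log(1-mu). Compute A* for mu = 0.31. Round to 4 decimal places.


Legendre transform for Bernoulli:
A*(mu) = mu*log(mu) + (1-mu)*log(1-mu).
mu = 0.31, 1-mu = 0.69.
mu*log(mu) = 0.31*log(0.31) = -0.363067.
(1-mu)*log(1-mu) = 0.69*log(0.69) = -0.256034.
A* = -0.363067 + -0.256034 = -0.6191

-0.6191


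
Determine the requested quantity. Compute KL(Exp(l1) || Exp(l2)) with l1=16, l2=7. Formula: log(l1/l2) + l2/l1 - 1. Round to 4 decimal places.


KL divergence for exponential family:
KL = log(l1/l2) + l2/l1 - 1.
log(16/7) = 0.826679.
7/16 = 0.4375.
KL = 0.826679 + 0.4375 - 1 = 0.2642

0.2642


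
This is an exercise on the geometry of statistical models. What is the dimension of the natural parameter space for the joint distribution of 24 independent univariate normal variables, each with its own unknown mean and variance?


Exponential family dimension calculation:
Each univariate normal has two natural parameters (mu/sigma^2 and -1/(2 sigma^2)).
With 24 independent components, dim = 2 * 24 = 48.

48


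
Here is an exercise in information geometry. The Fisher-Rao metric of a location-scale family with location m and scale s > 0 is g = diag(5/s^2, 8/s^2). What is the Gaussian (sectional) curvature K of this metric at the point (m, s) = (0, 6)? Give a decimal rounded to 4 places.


The metric has the form g = (A dm^2 + B ds^2)/s^2 with A = 5, B = 8.
Substitute u = sqrt(A/B)*m: g = B*(du^2 + ds^2)/s^2, i.e. B times the
Poincare upper half-plane metric, which has constant Gaussian curvature -1.
Scaling a 2D metric by a constant c divides the Gaussian curvature by c,
so K = -1/B = -1/(8) = -0.1250 everywhere (the point (m, s) = (0, 6) is irrelevant:
the curvature is constant).
The requested Gaussian curvature is K = -0.1250.

-0.1250


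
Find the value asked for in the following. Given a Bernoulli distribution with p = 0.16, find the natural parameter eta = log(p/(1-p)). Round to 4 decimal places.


Natural parameter for Bernoulli: eta = log(p/(1-p)).
p = 0.16, 1-p = 0.84.
p/(1-p) = 0.190476.
eta = log(0.190476) = -1.6582

-1.6582


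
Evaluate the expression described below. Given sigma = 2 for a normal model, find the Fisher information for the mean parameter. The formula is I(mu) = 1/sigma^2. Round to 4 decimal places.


The Fisher information for the mean of a normal distribution is I(mu) = 1/sigma^2.
sigma = 2, so sigma^2 = 4.
I(mu) = 1/4 = 0.2500

0.2500


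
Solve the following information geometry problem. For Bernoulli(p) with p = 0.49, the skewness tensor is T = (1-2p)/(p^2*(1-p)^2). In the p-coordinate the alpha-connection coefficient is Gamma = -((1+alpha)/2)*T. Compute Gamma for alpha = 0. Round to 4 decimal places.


Skewness (Amari-Chentsov) tensor: T = (1-2p)/(p^2*(1-p)^2).
p = 0.49, 1-2p = 0.02, p^2 = 0.2401, (1-p)^2 = 0.2601.
T = 0.02/(0.2401 * 0.2601) = 0.320256.
In the p-coordinate, Gamma^(alpha) = Gamma^(0) - (alpha/2)*T with Gamma^(0) = (1/2)*g'(p) = -T/2,
so Gamma^(alpha) = -((1+alpha)/2)*T.
alpha = 0, -(1+alpha)/2 = -0.5.
Gamma = -0.5 * 0.320256 = -0.1601

-0.1601


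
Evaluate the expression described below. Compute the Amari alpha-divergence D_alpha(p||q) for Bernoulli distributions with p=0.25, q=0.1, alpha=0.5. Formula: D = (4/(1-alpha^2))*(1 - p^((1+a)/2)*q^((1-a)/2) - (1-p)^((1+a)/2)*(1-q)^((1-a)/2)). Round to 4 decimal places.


Amari alpha-divergence:
D = (4/(1-alpha^2))*(1 - p^((1+a)/2)*q^((1-a)/2) - (1-p)^((1+a)/2)*(1-q)^((1-a)/2)).
alpha = 0.5, p = 0.25, q = 0.1.
e1 = (1+alpha)/2 = 0.75, e2 = (1-alpha)/2 = 0.25.
t1 = p^e1 * q^e2 = 0.25^0.75 * 0.1^0.25 = 0.198818.
t2 = (1-p)^e1 * (1-q)^e2 = 0.75^0.75 * 0.9^0.25 = 0.784976.
4/(1-alpha^2) = 5.333333.
D = 5.333333*(1 - 0.198818 - 0.784976) = 0.0864

0.0864


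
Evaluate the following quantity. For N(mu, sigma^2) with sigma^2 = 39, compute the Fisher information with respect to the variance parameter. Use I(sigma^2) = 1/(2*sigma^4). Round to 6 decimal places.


Fisher information for variance: I(sigma^2) = 1/(2*sigma^4).
sigma^2 = 39, so sigma^4 = 1521.
I = 1/(2*1521) = 1/3042 = 0.000329

0.000329


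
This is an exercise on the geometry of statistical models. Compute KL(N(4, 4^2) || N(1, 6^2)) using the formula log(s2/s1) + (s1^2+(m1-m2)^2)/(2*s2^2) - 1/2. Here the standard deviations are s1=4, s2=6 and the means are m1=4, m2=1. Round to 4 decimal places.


KL divergence between normal distributions:
KL = log(s2/s1) + (s1^2 + (m1-m2)^2)/(2*s2^2) - 1/2.
log(6/4) = 0.405465.
(4^2 + (4-1)^2)/(2*6^2) = (16 + 9)/72 = 0.347222.
KL = 0.405465 + 0.347222 - 0.5 = 0.2527

0.2527


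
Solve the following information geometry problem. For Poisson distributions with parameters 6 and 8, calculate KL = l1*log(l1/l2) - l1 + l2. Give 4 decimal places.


KL divergence for Poisson:
KL = l1*log(l1/l2) - l1 + l2.
l1 = 6, l2 = 8.
log(6/8) = -0.287682.
l1*log(l1/l2) = 6 * -0.287682 = -1.726092.
KL = -1.726092 - 6 + 8 = 0.2739

0.2739


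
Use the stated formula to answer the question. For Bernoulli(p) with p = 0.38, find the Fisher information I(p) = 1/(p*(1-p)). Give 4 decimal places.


For Bernoulli(p), Fisher information is I(p) = 1/(p*(1-p)).
p = 0.38, 1-p = 0.62.
p*(1-p) = 0.2356.
I(p) = 1/0.2356 = 4.2445

4.2445


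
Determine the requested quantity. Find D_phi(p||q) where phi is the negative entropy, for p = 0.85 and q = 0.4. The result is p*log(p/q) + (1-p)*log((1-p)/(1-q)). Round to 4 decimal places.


Bregman divergence with negative entropy generator:
D = p*log(p/q) + (1-p)*log((1-p)/(1-q)).
p = 0.85, q = 0.4.
p*log(p/q) = 0.85*log(0.85/0.4) = 0.640706.
(1-p)*log((1-p)/(1-q)) = 0.15*log(0.15/0.6) = -0.207944.
D = 0.640706 + -0.207944 = 0.4328

0.4328


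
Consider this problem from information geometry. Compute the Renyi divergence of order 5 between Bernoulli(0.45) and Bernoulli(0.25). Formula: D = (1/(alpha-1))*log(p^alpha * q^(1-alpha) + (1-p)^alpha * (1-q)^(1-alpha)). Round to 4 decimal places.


Renyi divergence of order alpha between Bernoulli distributions:
D = (1/(alpha-1))*log(p^alpha * q^(1-alpha) + (1-p)^alpha * (1-q)^(1-alpha)).
alpha = 5, p = 0.45, q = 0.25.
p^alpha * q^(1-alpha) = 0.45^5 * 0.25^-4 = 4.72392.
(1-p)^alpha * (1-q)^(1-alpha) = 0.55^5 * 0.75^-4 = 0.159063.
sum = 4.72392 + 0.159063 = 4.882983.
D = (1/4)*log(4.882983) = 0.3964

0.3964


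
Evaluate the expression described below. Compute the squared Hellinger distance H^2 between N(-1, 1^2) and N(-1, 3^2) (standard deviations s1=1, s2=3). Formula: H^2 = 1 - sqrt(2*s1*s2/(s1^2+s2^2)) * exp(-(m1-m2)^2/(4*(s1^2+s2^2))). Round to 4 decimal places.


Squared Hellinger distance for Gaussians:
H^2 = 1 - sqrt(2*s1*s2/(s1^2+s2^2)) * exp(-(m1-m2)^2/(4*(s1^2+s2^2))).
s1^2 = 1, s2^2 = 9, s1^2+s2^2 = 10.
sqrt(2*1*3/(10)) = 0.774597.
(m1-m2)^2 = (0)^2 = 0.
exp(-0/(4*10)) = exp(0.0) = 1.0.
H^2 = 1 - 0.774597*1.0 = 0.2254

0.2254


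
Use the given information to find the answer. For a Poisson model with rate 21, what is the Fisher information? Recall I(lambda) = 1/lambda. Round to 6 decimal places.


Fisher information for Poisson: I(lambda) = 1/lambda.
lambda = 21.
I(lambda) = 1/21 = 0.047619

0.047619


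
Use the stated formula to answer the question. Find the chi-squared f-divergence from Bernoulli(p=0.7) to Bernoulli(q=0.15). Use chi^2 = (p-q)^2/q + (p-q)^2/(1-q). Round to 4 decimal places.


Chi-squared divergence between Bernoulli distributions:
chi^2 = (p-q)^2/q + (p-q)^2/(1-q).
p = 0.7, q = 0.15, p-q = 0.55.
(p-q)^2 = 0.3025.
term1 = 0.3025/0.15 = 2.016667.
term2 = 0.3025/0.85 = 0.355882.
chi^2 = 2.016667 + 0.355882 = 2.3725

2.3725


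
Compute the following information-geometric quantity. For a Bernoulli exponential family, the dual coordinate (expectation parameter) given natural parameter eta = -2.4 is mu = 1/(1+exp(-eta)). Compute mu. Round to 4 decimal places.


Dual coordinate (expectation parameter) for Bernoulli:
mu = 1/(1+exp(-eta)).
eta = -2.4.
exp(-eta) = exp(2.4) = 11.023176.
mu = 1/(1+11.023176) = 0.0832

0.0832


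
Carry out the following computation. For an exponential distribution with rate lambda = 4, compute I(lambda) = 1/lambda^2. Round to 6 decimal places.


Fisher information for exponential: I(lambda) = 1/lambda^2.
lambda = 4, lambda^2 = 16.
I = 1/16 = 0.062500

0.062500


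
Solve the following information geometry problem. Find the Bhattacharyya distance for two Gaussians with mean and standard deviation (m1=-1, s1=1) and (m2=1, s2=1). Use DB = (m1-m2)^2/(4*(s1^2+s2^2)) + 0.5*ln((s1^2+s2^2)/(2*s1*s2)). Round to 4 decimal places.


Bhattacharyya distance between two Gaussians:
DB = (m1-m2)^2/(4*(s1^2+s2^2)) + (1/2)*ln((s1^2+s2^2)/(2*s1*s2)).
(m1-m2)^2 = (-2)^2 = 4.
s1^2+s2^2 = 1 + 1 = 2.
term1 = 4/8 = 0.5.
term2 = 0.5*ln(2/2.0) = 0.0.
DB = 0.5 + 0.0 = 0.5000

0.5000


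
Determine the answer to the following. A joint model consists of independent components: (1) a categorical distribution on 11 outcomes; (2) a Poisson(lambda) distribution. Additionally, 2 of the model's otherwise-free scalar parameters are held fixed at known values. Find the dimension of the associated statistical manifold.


The dimension of a statistical manifold equals the number of free
(independent) real parameters of the model. For a product of independent
blocks the parameter counts add.
- categorical on 11 outcomes (probabilities sum to 1): 11-1 = 10.
- Poisson (lambda): 1.
Total = 10 + 1 = 11.
2 parameter(s) fixed at known values: 11 - 2 = 9.
Dimension = 9

9


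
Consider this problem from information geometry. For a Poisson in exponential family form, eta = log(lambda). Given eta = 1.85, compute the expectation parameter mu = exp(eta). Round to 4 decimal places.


Expectation parameter for Poisson exponential family:
mu = exp(eta).
eta = 1.85.
mu = exp(1.85) = 6.3598

6.3598


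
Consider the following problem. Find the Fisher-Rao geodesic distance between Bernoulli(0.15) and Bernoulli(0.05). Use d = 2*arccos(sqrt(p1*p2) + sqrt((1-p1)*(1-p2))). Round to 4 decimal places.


Geodesic distance on Bernoulli manifold:
d(p1,p2) = 2*arccos(sqrt(p1*p2) + sqrt((1-p1)*(1-p2))).
sqrt(p1*p2) = sqrt(0.15*0.05) = 0.086603.
sqrt((1-p1)*(1-p2)) = sqrt(0.85*0.95) = 0.89861.
arg = 0.086603 + 0.89861 = 0.985213.
d = 2*arccos(0.985213) = 0.3444

0.3444


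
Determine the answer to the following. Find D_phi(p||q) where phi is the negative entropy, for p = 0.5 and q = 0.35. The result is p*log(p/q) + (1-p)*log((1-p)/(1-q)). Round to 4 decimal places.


Bregman divergence with negative entropy generator:
D = p*log(p/q) + (1-p)*log((1-p)/(1-q)).
p = 0.5, q = 0.35.
p*log(p/q) = 0.5*log(0.5/0.35) = 0.178337.
(1-p)*log((1-p)/(1-q)) = 0.5*log(0.5/0.65) = -0.131182.
D = 0.178337 + -0.131182 = 0.0472

0.0472


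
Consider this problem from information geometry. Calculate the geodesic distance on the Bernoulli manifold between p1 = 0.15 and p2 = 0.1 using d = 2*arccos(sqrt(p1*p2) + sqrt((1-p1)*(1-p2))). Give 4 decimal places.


Geodesic distance on Bernoulli manifold:
d(p1,p2) = 2*arccos(sqrt(p1*p2) + sqrt((1-p1)*(1-p2))).
sqrt(p1*p2) = sqrt(0.15*0.1) = 0.122474.
sqrt((1-p1)*(1-p2)) = sqrt(0.85*0.9) = 0.874643.
arg = 0.122474 + 0.874643 = 0.997117.
d = 2*arccos(0.997117) = 0.1519

0.1519


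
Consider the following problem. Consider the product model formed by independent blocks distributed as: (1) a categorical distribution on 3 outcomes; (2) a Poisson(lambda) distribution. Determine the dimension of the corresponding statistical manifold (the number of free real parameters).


The dimension of a statistical manifold equals the number of free
(independent) real parameters of the model. For a product of independent
blocks the parameter counts add.
- categorical on 3 outcomes (probabilities sum to 1): 3-1 = 2.
- Poisson (lambda): 1.
Total = 2 + 1 = 3.
Dimension = 3

3


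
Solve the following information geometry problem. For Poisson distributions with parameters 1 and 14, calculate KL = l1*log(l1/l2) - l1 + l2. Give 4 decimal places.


KL divergence for Poisson:
KL = l1*log(l1/l2) - l1 + l2.
l1 = 1, l2 = 14.
log(1/14) = -2.639057.
l1*log(l1/l2) = 1 * -2.639057 = -2.639057.
KL = -2.639057 - 1 + 14 = 10.3609

10.3609


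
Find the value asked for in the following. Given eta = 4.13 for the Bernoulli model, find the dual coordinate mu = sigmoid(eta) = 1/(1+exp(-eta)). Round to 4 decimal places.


Dual coordinate (expectation parameter) for Bernoulli:
mu = 1/(1+exp(-eta)).
eta = 4.13.
exp(-eta) = exp(-4.13) = 0.016083.
mu = 1/(1+0.016083) = 0.9842

0.9842


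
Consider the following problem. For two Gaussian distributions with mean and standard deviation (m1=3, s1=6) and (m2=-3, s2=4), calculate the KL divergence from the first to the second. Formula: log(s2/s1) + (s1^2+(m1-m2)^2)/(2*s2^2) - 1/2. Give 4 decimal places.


KL divergence between normal distributions:
KL = log(s2/s1) + (s1^2 + (m1-m2)^2)/(2*s2^2) - 1/2.
log(4/6) = -0.405465.
(6^2 + (3--3)^2)/(2*4^2) = (36 + 36)/32 = 2.25.
KL = -0.405465 + 2.25 - 0.5 = 1.3445

1.3445


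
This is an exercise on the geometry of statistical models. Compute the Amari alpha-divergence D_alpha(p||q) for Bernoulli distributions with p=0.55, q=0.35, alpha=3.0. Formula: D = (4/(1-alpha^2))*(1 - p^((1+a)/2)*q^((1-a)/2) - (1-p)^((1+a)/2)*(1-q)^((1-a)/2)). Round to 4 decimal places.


Amari alpha-divergence:
D = (4/(1-alpha^2))*(1 - p^((1+a)/2)*q^((1-a)/2) - (1-p)^((1+a)/2)*(1-q)^((1-a)/2)).
alpha = 3.0, p = 0.55, q = 0.35.
e1 = (1+alpha)/2 = 2.0, e2 = (1-alpha)/2 = -1.0.
t1 = p^e1 * q^e2 = 0.55^2.0 * 0.35^-1.0 = 0.864286.
t2 = (1-p)^e1 * (1-q)^e2 = 0.45^2.0 * 0.65^-1.0 = 0.311538.
4/(1-alpha^2) = -0.5.
D = -0.5*(1 - 0.864286 - 0.311538) = 0.0879

0.0879


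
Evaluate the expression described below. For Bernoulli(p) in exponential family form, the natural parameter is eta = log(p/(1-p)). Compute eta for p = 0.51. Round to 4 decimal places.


Natural parameter for Bernoulli: eta = log(p/(1-p)).
p = 0.51, 1-p = 0.49.
p/(1-p) = 1.040816.
eta = log(1.040816) = 0.0400

0.0400


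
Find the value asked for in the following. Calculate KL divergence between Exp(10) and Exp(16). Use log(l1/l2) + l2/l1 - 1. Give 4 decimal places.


KL divergence for exponential family:
KL = log(l1/l2) + l2/l1 - 1.
log(10/16) = -0.470004.
16/10 = 1.6.
KL = -0.470004 + 1.6 - 1 = 0.1300

0.1300


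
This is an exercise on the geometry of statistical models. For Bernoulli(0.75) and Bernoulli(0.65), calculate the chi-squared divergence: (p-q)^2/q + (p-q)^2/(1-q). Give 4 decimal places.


Chi-squared divergence between Bernoulli distributions:
chi^2 = (p-q)^2/q + (p-q)^2/(1-q).
p = 0.75, q = 0.65, p-q = 0.1.
(p-q)^2 = 0.01.
term1 = 0.01/0.65 = 0.015385.
term2 = 0.01/0.35 = 0.028571.
chi^2 = 0.015385 + 0.028571 = 0.0440

0.0440


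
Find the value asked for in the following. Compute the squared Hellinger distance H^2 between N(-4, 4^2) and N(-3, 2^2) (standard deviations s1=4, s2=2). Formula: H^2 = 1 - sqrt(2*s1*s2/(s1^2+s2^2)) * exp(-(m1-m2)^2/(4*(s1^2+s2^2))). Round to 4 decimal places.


Squared Hellinger distance for Gaussians:
H^2 = 1 - sqrt(2*s1*s2/(s1^2+s2^2)) * exp(-(m1-m2)^2/(4*(s1^2+s2^2))).
s1^2 = 16, s2^2 = 4, s1^2+s2^2 = 20.
sqrt(2*4*2/(20)) = 0.894427.
(m1-m2)^2 = (-1)^2 = 1.
exp(-1/(4*20)) = exp(-0.0125) = 0.987578.
H^2 = 1 - 0.894427*0.987578 = 0.1167

0.1167


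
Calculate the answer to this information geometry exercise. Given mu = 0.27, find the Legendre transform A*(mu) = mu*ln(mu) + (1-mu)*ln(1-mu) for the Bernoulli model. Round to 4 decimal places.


Legendre transform for Bernoulli:
A*(mu) = mu*log(mu) + (1-mu)*log(1-mu).
mu = 0.27, 1-mu = 0.73.
mu*log(mu) = 0.27*log(0.27) = -0.35352.
(1-mu)*log(1-mu) = 0.73*log(0.73) = -0.229739.
A* = -0.35352 + -0.229739 = -0.5833

-0.5833


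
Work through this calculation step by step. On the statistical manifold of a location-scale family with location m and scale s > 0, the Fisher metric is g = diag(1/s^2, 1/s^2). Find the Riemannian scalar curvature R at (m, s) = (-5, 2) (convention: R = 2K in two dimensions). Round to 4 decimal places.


The metric has the form g = (A dm^2 + B ds^2)/s^2 with A = 1, B = 1.
Substitute u = sqrt(A/B)*m: g = B*(du^2 + ds^2)/s^2, i.e. B times the
Poincare upper half-plane metric, which has constant Gaussian curvature -1.
Scaling a 2D metric by a constant c divides the Gaussian curvature by c,
so K = -1/B = -1/(1) = -1.0000 everywhere (the point (m, s) = (-5, 2) is irrelevant:
the curvature is constant).
Scalar curvature in dimension 2: R = 2K = -2/(1) = -2.0000.

-2.0000


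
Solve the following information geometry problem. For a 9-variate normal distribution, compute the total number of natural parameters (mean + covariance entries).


Exponential family dimension calculation:
For 9-dim MVN: mean has 9 params, covariance has 9*10/2 = 45 unique entries.
Total dim = 9 + 45 = 54.

54


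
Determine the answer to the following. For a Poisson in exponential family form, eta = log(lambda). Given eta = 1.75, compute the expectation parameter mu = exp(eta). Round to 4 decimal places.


Expectation parameter for Poisson exponential family:
mu = exp(eta).
eta = 1.75.
mu = exp(1.75) = 5.7546

5.7546


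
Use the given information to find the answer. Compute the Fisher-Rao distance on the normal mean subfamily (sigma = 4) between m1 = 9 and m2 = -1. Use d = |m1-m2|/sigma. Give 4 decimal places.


On the fixed-variance normal subfamily, geodesic distance = |m1-m2|/sigma.
|9 - -1| = 10.
sigma = 4.
d = 10/4 = 2.5000

2.5000


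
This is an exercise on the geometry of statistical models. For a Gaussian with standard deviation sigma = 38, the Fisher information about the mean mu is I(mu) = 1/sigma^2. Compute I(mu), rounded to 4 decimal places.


The Fisher information for the mean of a normal distribution is I(mu) = 1/sigma^2.
sigma = 38, so sigma^2 = 1444.
I(mu) = 1/1444 = 0.0007

0.0007


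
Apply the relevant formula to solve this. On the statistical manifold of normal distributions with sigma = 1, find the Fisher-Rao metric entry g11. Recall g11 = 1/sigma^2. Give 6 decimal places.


For the 2-parameter normal family, the Fisher metric has:
  g11 = 1/sigma^2, g22 = 2/sigma^2.
sigma = 1, sigma^2 = 1.
g11 = 1.000000

1.000000


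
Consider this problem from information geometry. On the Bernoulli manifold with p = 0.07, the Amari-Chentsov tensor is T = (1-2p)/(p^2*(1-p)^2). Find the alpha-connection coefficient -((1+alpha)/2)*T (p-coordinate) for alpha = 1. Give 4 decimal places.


Skewness (Amari-Chentsov) tensor: T = (1-2p)/(p^2*(1-p)^2).
p = 0.07, 1-2p = 0.86, p^2 = 0.0049, (1-p)^2 = 0.8649.
T = 0.86/(0.0049 * 0.8649) = 202.92543.
In the p-coordinate, Gamma^(alpha) = Gamma^(0) - (alpha/2)*T with Gamma^(0) = (1/2)*g'(p) = -T/2,
so Gamma^(alpha) = -((1+alpha)/2)*T.
alpha = 1, -(1+alpha)/2 = -1.0.
Gamma = -1.0 * 202.92543 = -202.9254

-202.9254


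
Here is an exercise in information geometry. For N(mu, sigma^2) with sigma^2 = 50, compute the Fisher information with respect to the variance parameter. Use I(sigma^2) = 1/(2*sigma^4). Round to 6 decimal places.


Fisher information for variance: I(sigma^2) = 1/(2*sigma^4).
sigma^2 = 50, so sigma^4 = 2500.
I = 1/(2*2500) = 1/5000 = 0.000200

0.000200


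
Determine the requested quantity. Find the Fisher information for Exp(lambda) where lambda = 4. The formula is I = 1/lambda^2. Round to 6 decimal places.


Fisher information for exponential: I(lambda) = 1/lambda^2.
lambda = 4, lambda^2 = 16.
I = 1/16 = 0.062500

0.062500


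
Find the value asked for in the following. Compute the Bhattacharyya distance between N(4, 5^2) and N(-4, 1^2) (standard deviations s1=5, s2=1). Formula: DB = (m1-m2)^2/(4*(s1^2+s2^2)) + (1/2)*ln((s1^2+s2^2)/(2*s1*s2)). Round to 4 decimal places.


Bhattacharyya distance between two Gaussians:
DB = (m1-m2)^2/(4*(s1^2+s2^2)) + (1/2)*ln((s1^2+s2^2)/(2*s1*s2)).
(m1-m2)^2 = (8)^2 = 64.
s1^2+s2^2 = 25 + 1 = 26.
term1 = 64/104 = 0.615385.
term2 = 0.5*ln(26/10.0) = 0.477756.
DB = 0.615385 + 0.477756 = 1.0931

1.0931


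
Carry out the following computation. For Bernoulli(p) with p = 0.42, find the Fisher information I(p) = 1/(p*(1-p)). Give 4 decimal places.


For Bernoulli(p), Fisher information is I(p) = 1/(p*(1-p)).
p = 0.42, 1-p = 0.58.
p*(1-p) = 0.2436.
I(p) = 1/0.2436 = 4.1051

4.1051


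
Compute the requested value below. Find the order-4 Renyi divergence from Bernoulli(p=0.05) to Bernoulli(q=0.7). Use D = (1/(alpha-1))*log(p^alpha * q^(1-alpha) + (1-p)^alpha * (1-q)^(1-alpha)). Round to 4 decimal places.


Renyi divergence of order alpha between Bernoulli distributions:
D = (1/(alpha-1))*log(p^alpha * q^(1-alpha) + (1-p)^alpha * (1-q)^(1-alpha)).
alpha = 4, p = 0.05, q = 0.7.
p^alpha * q^(1-alpha) = 0.05^4 * 0.7^-3 = 1.8e-05.
(1-p)^alpha * (1-q)^(1-alpha) = 0.95^4 * 0.3^-3 = 30.166898.
sum = 1.8e-05 + 30.166898 = 30.166916.
D = (1/3)*log(30.166916) = 1.1356

1.1356


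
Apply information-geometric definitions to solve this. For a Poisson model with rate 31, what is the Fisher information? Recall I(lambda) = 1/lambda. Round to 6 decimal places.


Fisher information for Poisson: I(lambda) = 1/lambda.
lambda = 31.
I(lambda) = 1/31 = 0.032258

0.032258


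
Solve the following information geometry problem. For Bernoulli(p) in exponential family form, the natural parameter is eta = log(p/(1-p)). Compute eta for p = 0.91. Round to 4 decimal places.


Natural parameter for Bernoulli: eta = log(p/(1-p)).
p = 0.91, 1-p = 0.09.
p/(1-p) = 10.111111.
eta = log(10.111111) = 2.3136

2.3136


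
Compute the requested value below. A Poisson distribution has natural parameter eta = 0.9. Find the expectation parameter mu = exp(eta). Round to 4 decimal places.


Expectation parameter for Poisson exponential family:
mu = exp(eta).
eta = 0.9.
mu = exp(0.9) = 2.4596

2.4596


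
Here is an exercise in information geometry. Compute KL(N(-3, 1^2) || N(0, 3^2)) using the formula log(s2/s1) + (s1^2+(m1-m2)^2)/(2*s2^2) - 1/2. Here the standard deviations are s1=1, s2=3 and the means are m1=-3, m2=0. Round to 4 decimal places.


KL divergence between normal distributions:
KL = log(s2/s1) + (s1^2 + (m1-m2)^2)/(2*s2^2) - 1/2.
log(3/1) = 1.098612.
(1^2 + (-3-0)^2)/(2*3^2) = (1 + 9)/18 = 0.555556.
KL = 1.098612 + 0.555556 - 0.5 = 1.1542

1.1542


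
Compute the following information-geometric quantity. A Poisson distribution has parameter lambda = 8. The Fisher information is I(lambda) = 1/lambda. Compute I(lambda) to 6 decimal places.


Fisher information for Poisson: I(lambda) = 1/lambda.
lambda = 8.
I(lambda) = 1/8 = 0.125000

0.125000


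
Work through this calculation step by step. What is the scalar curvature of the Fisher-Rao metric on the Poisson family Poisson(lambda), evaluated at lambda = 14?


This family has a single free parameter, so its statistical manifold
is 1-dimensional. The Riemann curvature tensor of any 1-dimensional
Riemannian manifold vanishes identically, so R = 0.

0


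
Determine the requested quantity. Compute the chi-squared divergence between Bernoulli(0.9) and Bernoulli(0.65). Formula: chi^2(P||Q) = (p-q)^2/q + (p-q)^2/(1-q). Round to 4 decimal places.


Chi-squared divergence between Bernoulli distributions:
chi^2 = (p-q)^2/q + (p-q)^2/(1-q).
p = 0.9, q = 0.65, p-q = 0.25.
(p-q)^2 = 0.0625.
term1 = 0.0625/0.65 = 0.096154.
term2 = 0.0625/0.35 = 0.178571.
chi^2 = 0.096154 + 0.178571 = 0.2747

0.2747


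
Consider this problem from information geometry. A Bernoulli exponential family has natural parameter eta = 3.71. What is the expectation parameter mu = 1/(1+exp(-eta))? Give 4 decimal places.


Dual coordinate (expectation parameter) for Bernoulli:
mu = 1/(1+exp(-eta)).
eta = 3.71.
exp(-eta) = exp(-3.71) = 0.024478.
mu = 1/(1+0.024478) = 0.9761

0.9761


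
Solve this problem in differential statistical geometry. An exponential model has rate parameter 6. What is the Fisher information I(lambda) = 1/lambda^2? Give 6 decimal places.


Fisher information for exponential: I(lambda) = 1/lambda^2.
lambda = 6, lambda^2 = 36.
I = 1/36 = 0.027778

0.027778


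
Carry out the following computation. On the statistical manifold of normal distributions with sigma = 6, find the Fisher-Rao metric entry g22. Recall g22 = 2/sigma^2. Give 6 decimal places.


For the 2-parameter normal family, the Fisher metric has:
  g11 = 1/sigma^2, g22 = 2/sigma^2.
sigma = 6, sigma^2 = 36.
g22 = 0.055556

0.055556


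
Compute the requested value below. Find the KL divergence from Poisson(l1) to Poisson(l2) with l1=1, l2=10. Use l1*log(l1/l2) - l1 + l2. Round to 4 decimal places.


KL divergence for Poisson:
KL = l1*log(l1/l2) - l1 + l2.
l1 = 1, l2 = 10.
log(1/10) = -2.302585.
l1*log(l1/l2) = 1 * -2.302585 = -2.302585.
KL = -2.302585 - 1 + 10 = 6.6974

6.6974


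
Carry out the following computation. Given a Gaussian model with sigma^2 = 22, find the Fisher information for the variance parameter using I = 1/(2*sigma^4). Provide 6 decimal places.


Fisher information for variance: I(sigma^2) = 1/(2*sigma^4).
sigma^2 = 22, so sigma^4 = 484.
I = 1/(2*484) = 1/968 = 0.001033

0.001033


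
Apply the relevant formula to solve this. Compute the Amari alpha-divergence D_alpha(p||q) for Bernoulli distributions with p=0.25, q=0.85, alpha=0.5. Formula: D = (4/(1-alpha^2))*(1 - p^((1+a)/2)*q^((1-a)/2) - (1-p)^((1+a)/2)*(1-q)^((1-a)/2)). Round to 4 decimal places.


Amari alpha-divergence:
D = (4/(1-alpha^2))*(1 - p^((1+a)/2)*q^((1-a)/2) - (1-p)^((1+a)/2)*(1-q)^((1-a)/2)).
alpha = 0.5, p = 0.25, q = 0.85.
e1 = (1+alpha)/2 = 0.75, e2 = (1-alpha)/2 = 0.25.
t1 = p^e1 * q^e2 = 0.25^0.75 * 0.85^0.25 = 0.339477.
t2 = (1-p)^e1 * (1-q)^e2 = 0.75^0.75 * 0.15^0.25 = 0.501555.
4/(1-alpha^2) = 5.333333.
D = 5.333333*(1 - 0.339477 - 0.501555) = 0.8478

0.8478


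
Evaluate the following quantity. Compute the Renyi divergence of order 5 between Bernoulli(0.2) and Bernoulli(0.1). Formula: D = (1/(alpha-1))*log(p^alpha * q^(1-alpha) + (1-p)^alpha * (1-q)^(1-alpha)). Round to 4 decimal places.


Renyi divergence of order alpha between Bernoulli distributions:
D = (1/(alpha-1))*log(p^alpha * q^(1-alpha) + (1-p)^alpha * (1-q)^(1-alpha)).
alpha = 5, p = 0.2, q = 0.1.
p^alpha * q^(1-alpha) = 0.2^5 * 0.1^-4 = 3.2.
(1-p)^alpha * (1-q)^(1-alpha) = 0.8^5 * 0.9^-4 = 0.499436.
sum = 3.2 + 0.499436 = 3.699436.
D = (1/4)*log(3.699436) = 0.3270

0.3270


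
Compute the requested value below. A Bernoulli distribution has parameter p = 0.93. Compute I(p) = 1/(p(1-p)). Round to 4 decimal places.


For Bernoulli(p), Fisher information is I(p) = 1/(p*(1-p)).
p = 0.93, 1-p = 0.07.
p*(1-p) = 0.0651.
I(p) = 1/0.0651 = 15.3610

15.3610


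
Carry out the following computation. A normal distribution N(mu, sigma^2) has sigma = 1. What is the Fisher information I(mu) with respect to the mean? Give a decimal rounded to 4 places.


The Fisher information for the mean of a normal distribution is I(mu) = 1/sigma^2.
sigma = 1, so sigma^2 = 1.
I(mu) = 1/1 = 1.0000

1.0000


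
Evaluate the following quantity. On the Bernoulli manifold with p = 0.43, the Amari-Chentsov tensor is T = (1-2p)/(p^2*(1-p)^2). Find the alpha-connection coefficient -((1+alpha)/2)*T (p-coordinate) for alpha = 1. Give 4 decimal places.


Skewness (Amari-Chentsov) tensor: T = (1-2p)/(p^2*(1-p)^2).
p = 0.43, 1-2p = 0.14, p^2 = 0.1849, (1-p)^2 = 0.3249.
T = 0.14/(0.1849 * 0.3249) = 2.330459.
In the p-coordinate, Gamma^(alpha) = Gamma^(0) - (alpha/2)*T with Gamma^(0) = (1/2)*g'(p) = -T/2,
so Gamma^(alpha) = -((1+alpha)/2)*T.
alpha = 1, -(1+alpha)/2 = -1.0.
Gamma = -1.0 * 2.330459 = -2.3305

-2.3305


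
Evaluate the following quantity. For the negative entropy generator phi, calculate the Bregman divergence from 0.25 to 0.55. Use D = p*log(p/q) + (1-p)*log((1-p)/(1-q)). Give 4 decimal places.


Bregman divergence with negative entropy generator:
D = p*log(p/q) + (1-p)*log((1-p)/(1-q)).
p = 0.25, q = 0.55.
p*log(p/q) = 0.25*log(0.25/0.55) = -0.197114.
(1-p)*log((1-p)/(1-q)) = 0.75*log(0.75/0.45) = 0.383119.
D = -0.197114 + 0.383119 = 0.1860

0.1860


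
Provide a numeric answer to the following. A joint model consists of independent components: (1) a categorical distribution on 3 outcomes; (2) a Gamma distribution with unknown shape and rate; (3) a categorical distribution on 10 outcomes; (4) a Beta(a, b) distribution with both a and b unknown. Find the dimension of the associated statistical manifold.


The dimension of a statistical manifold equals the number of free
(independent) real parameters of the model. For a product of independent
blocks the parameter counts add.
- categorical on 3 outcomes (probabilities sum to 1): 3-1 = 2.
- Gamma (shape, rate): 2.
- categorical on 10 outcomes (probabilities sum to 1): 10-1 = 9.
- Beta (a, b): 2.
Total = 2 + 2 + 9 + 2 = 15.
Dimension = 15

15


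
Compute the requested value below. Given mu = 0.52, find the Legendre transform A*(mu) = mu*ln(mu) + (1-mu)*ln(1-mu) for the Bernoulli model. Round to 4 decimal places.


Legendre transform for Bernoulli:
A*(mu) = mu*log(mu) + (1-mu)*log(1-mu).
mu = 0.52, 1-mu = 0.48.
mu*log(mu) = 0.52*log(0.52) = -0.340042.
(1-mu)*log(1-mu) = 0.48*log(0.48) = -0.352305.
A* = -0.340042 + -0.352305 = -0.6923

-0.6923
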